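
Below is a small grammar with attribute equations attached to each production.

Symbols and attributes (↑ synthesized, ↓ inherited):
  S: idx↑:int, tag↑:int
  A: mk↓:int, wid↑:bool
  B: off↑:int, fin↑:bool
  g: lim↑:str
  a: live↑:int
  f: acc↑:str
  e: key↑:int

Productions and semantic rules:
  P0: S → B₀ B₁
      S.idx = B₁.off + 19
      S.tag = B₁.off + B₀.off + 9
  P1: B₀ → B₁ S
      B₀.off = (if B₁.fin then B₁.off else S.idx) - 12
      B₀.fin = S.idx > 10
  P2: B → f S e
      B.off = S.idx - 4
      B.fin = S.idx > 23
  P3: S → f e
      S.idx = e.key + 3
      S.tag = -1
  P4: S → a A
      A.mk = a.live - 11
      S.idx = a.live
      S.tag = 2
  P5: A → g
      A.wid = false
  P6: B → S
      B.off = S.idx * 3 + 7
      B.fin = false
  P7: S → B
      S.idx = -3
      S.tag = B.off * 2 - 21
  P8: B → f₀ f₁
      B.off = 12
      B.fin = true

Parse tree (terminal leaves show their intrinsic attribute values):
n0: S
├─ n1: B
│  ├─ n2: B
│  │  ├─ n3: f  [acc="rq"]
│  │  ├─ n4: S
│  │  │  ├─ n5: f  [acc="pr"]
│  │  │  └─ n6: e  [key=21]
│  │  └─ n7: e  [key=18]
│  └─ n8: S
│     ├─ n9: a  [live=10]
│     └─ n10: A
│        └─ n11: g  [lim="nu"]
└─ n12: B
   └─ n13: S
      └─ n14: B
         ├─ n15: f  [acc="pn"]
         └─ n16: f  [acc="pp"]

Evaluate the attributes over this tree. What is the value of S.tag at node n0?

15

1. n3.acc = "rq"  [terminal]
2. n5.acc = "pr"  [terminal]
3. n6.key = 21  [terminal]
4. n4.idx = 24  [e.key + 3]
5. n4.tag = -1  [-1]
6. n7.key = 18  [terminal]
7. n2.off = 20  [S.idx - 4]
8. n2.fin = true  [S.idx > 23]
9. n9.live = 10  [terminal]
10. n10.mk = -1  [a.live - 11]
11. n11.lim = "nu"  [terminal]
12. n10.wid = false  [false]
13. n8.idx = 10  [a.live]
14. n8.tag = 2  [2]
15. n1.off = 8  [(if B₁.fin then B₁.off else S.idx) - 12]
16. n1.fin = false  [S.idx > 10]
17. n15.acc = "pn"  [terminal]
18. n16.acc = "pp"  [terminal]
19. n14.off = 12  [12]
20. n14.fin = true  [true]
21. n13.idx = -3  [-3]
22. n13.tag = 3  [B.off * 2 - 21]
23. n12.off = -2  [S.idx * 3 + 7]
24. n12.fin = false  [false]
25. n0.idx = 17  [B₁.off + 19]
26. n0.tag = 15  [B₁.off + B₀.off + 9]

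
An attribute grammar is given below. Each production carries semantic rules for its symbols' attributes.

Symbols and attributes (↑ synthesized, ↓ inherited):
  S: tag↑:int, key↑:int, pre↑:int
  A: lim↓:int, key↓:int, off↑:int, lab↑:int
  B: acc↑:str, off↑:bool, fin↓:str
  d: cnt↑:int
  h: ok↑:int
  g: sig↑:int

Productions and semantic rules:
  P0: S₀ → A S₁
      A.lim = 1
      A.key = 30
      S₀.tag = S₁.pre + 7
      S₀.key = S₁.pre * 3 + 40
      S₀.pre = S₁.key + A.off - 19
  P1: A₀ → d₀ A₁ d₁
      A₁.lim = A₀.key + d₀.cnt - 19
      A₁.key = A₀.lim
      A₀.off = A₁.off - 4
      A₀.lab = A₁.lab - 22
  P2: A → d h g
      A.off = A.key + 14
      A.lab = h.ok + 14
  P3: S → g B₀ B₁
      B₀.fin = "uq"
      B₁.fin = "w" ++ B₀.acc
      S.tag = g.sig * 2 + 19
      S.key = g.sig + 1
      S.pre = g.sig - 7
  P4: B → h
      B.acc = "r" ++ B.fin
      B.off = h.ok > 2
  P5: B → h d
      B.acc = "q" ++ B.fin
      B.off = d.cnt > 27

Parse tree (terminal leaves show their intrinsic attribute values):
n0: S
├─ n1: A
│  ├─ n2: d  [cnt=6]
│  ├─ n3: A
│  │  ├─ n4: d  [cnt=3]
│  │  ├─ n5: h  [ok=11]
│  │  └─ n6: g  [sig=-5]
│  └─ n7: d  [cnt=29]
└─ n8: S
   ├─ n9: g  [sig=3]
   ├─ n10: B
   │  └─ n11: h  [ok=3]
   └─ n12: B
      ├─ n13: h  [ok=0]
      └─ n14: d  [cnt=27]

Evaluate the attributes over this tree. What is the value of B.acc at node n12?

1. n1.lim = 1  [1]
2. n1.key = 30  [30]
3. n2.cnt = 6  [terminal]
4. n3.lim = 17  [A₀.key + d₀.cnt - 19]
5. n3.key = 1  [A₀.lim]
6. n4.cnt = 3  [terminal]
7. n5.ok = 11  [terminal]
8. n6.sig = -5  [terminal]
9. n3.off = 15  [A.key + 14]
10. n3.lab = 25  [h.ok + 14]
11. n7.cnt = 29  [terminal]
12. n1.off = 11  [A₁.off - 4]
13. n1.lab = 3  [A₁.lab - 22]
14. n9.sig = 3  [terminal]
15. n10.fin = "uq"  ["uq"]
16. n11.ok = 3  [terminal]
17. n10.acc = "ruq"  ["r" ++ B.fin]
18. n10.off = true  [h.ok > 2]
19. n12.fin = "wruq"  ["w" ++ B₀.acc]
20. n13.ok = 0  [terminal]
21. n14.cnt = 27  [terminal]
22. n12.acc = "qwruq"  ["q" ++ B.fin]
23. n12.off = false  [d.cnt > 27]
24. n8.tag = 25  [g.sig * 2 + 19]
25. n8.key = 4  [g.sig + 1]
26. n8.pre = -4  [g.sig - 7]
27. n0.tag = 3  [S₁.pre + 7]
28. n0.key = 28  [S₁.pre * 3 + 40]
29. n0.pre = -4  [S₁.key + A.off - 19]

"qwruq"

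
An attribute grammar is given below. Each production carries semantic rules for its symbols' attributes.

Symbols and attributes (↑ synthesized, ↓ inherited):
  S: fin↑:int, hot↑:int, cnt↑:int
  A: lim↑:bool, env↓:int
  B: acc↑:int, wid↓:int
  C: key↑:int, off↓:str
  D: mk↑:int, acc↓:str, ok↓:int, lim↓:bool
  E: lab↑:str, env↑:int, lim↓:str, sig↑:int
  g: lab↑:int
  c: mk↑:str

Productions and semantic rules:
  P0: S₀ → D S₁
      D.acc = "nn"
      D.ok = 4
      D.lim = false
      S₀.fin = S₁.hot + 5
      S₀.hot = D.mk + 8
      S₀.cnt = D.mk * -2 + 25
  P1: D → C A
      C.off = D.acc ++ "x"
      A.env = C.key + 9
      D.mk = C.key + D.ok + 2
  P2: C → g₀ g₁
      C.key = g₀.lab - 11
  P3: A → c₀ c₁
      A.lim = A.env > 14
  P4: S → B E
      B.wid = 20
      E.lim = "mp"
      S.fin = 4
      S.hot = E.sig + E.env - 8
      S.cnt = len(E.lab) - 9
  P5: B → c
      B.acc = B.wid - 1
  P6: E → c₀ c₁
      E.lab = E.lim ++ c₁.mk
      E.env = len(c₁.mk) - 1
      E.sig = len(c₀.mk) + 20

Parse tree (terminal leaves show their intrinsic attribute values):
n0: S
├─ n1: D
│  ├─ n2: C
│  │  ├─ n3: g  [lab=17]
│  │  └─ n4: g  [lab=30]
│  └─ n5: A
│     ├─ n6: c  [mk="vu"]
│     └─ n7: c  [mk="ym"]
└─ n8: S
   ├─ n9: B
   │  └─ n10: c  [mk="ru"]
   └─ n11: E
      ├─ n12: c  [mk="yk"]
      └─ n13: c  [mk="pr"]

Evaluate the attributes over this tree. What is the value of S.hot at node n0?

1. n1.acc = "nn"  ["nn"]
2. n1.ok = 4  [4]
3. n1.lim = false  [false]
4. n2.off = "nnx"  [D.acc ++ "x"]
5. n3.lab = 17  [terminal]
6. n4.lab = 30  [terminal]
7. n2.key = 6  [g₀.lab - 11]
8. n5.env = 15  [C.key + 9]
9. n6.mk = "vu"  [terminal]
10. n7.mk = "ym"  [terminal]
11. n5.lim = true  [A.env > 14]
12. n1.mk = 12  [C.key + D.ok + 2]
13. n9.wid = 20  [20]
14. n10.mk = "ru"  [terminal]
15. n9.acc = 19  [B.wid - 1]
16. n11.lim = "mp"  ["mp"]
17. n12.mk = "yk"  [terminal]
18. n13.mk = "pr"  [terminal]
19. n11.lab = "mppr"  [E.lim ++ c₁.mk]
20. n11.env = 1  [len(c₁.mk) - 1]
21. n11.sig = 22  [len(c₀.mk) + 20]
22. n8.fin = 4  [4]
23. n8.hot = 15  [E.sig + E.env - 8]
24. n8.cnt = -5  [len(E.lab) - 9]
25. n0.fin = 20  [S₁.hot + 5]
26. n0.hot = 20  [D.mk + 8]
27. n0.cnt = 1  [D.mk * -2 + 25]

20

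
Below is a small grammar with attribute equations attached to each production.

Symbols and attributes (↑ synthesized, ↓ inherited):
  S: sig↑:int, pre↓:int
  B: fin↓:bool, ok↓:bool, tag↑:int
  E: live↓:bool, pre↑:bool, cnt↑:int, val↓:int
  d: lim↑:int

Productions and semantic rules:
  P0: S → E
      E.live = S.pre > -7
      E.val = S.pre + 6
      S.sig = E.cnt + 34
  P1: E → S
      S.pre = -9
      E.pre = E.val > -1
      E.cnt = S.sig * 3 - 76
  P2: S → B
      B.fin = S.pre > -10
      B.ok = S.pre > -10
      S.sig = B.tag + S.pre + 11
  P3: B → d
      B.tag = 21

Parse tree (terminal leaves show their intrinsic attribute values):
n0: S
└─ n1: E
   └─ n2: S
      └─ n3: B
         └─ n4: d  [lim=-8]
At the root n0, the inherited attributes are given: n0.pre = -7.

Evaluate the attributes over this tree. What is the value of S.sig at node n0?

1. n0.pre = -7  [given at root]
2. n1.live = false  [S.pre > -7]
3. n1.val = -1  [S.pre + 6]
4. n2.pre = -9  [-9]
5. n3.fin = true  [S.pre > -10]
6. n3.ok = true  [S.pre > -10]
7. n4.lim = -8  [terminal]
8. n3.tag = 21  [21]
9. n2.sig = 23  [B.tag + S.pre + 11]
10. n1.pre = false  [E.val > -1]
11. n1.cnt = -7  [S.sig * 3 - 76]
12. n0.sig = 27  [E.cnt + 34]

27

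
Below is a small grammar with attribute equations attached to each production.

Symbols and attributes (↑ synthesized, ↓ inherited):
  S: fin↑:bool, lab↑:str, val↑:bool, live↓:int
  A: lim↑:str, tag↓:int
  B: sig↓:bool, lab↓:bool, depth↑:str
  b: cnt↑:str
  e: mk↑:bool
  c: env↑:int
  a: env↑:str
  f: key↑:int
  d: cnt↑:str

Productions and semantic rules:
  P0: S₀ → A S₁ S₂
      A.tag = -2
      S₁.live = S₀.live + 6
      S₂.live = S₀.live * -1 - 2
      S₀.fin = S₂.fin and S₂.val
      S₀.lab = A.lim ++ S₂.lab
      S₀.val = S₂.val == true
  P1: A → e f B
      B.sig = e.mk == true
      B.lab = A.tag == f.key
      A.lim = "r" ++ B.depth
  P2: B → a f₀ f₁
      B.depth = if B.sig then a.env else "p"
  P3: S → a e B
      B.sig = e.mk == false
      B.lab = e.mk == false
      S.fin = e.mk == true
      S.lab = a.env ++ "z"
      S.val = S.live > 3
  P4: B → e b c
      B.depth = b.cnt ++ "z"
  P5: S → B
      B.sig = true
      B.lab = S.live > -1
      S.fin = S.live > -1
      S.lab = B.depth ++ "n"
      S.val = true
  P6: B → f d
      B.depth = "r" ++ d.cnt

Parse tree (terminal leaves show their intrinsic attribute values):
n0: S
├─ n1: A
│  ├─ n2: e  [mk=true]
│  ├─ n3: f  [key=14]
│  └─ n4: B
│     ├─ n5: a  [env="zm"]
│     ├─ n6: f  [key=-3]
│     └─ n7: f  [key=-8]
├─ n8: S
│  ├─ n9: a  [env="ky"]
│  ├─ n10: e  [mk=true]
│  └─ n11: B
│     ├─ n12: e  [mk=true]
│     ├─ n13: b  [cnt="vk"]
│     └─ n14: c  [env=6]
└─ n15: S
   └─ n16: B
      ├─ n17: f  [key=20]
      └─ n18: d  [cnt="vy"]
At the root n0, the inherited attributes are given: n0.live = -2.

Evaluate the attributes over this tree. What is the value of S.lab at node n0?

1. n0.live = -2  [given at root]
2. n1.tag = -2  [-2]
3. n2.mk = true  [terminal]
4. n3.key = 14  [terminal]
5. n4.sig = true  [e.mk == true]
6. n4.lab = false  [A.tag == f.key]
7. n5.env = "zm"  [terminal]
8. n6.key = -3  [terminal]
9. n7.key = -8  [terminal]
10. n4.depth = "zm"  [if B.sig then a.env else "p"]
11. n1.lim = "rzm"  ["r" ++ B.depth]
12. n8.live = 4  [S₀.live + 6]
13. n9.env = "ky"  [terminal]
14. n10.mk = true  [terminal]
15. n11.sig = false  [e.mk == false]
16. n11.lab = false  [e.mk == false]
17. n12.mk = true  [terminal]
18. n13.cnt = "vk"  [terminal]
19. n14.env = 6  [terminal]
20. n11.depth = "vkz"  [b.cnt ++ "z"]
21. n8.fin = true  [e.mk == true]
22. n8.lab = "kyz"  [a.env ++ "z"]
23. n8.val = true  [S.live > 3]
24. n15.live = 0  [S₀.live * -1 - 2]
25. n16.sig = true  [true]
26. n16.lab = true  [S.live > -1]
27. n17.key = 20  [terminal]
28. n18.cnt = "vy"  [terminal]
29. n16.depth = "rvy"  ["r" ++ d.cnt]
30. n15.fin = true  [S.live > -1]
31. n15.lab = "rvyn"  [B.depth ++ "n"]
32. n15.val = true  [true]
33. n0.fin = true  [S₂.fin and S₂.val]
34. n0.lab = "rzmrvyn"  [A.lim ++ S₂.lab]
35. n0.val = true  [S₂.val == true]

"rzmrvyn"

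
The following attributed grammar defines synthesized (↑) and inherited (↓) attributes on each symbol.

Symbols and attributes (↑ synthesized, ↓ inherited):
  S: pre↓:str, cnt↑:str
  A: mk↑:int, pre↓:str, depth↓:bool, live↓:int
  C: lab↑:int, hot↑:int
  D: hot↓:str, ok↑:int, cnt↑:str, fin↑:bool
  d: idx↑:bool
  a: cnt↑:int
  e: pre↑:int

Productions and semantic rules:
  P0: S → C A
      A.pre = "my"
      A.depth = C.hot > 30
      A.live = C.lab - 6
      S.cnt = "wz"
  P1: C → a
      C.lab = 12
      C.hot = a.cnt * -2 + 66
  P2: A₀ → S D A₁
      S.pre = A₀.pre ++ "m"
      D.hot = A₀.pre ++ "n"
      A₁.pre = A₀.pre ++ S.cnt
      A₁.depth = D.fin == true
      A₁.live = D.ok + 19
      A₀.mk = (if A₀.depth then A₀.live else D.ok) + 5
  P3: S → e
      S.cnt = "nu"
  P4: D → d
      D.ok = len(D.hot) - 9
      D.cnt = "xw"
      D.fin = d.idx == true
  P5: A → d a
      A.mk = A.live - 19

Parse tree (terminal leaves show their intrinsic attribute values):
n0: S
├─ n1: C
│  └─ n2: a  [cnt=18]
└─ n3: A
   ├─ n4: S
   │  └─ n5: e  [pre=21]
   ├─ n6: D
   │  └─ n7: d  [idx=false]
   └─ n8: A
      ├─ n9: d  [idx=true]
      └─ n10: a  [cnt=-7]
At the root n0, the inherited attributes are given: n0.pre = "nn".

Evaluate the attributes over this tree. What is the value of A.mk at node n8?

1. n0.pre = "nn"  [given at root]
2. n2.cnt = 18  [terminal]
3. n1.lab = 12  [12]
4. n1.hot = 30  [a.cnt * -2 + 66]
5. n3.pre = "my"  ["my"]
6. n3.depth = false  [C.hot > 30]
7. n3.live = 6  [C.lab - 6]
8. n4.pre = "mym"  [A₀.pre ++ "m"]
9. n5.pre = 21  [terminal]
10. n4.cnt = "nu"  ["nu"]
11. n6.hot = "myn"  [A₀.pre ++ "n"]
12. n7.idx = false  [terminal]
13. n6.ok = -6  [len(D.hot) - 9]
14. n6.cnt = "xw"  ["xw"]
15. n6.fin = false  [d.idx == true]
16. n8.pre = "mynu"  [A₀.pre ++ S.cnt]
17. n8.depth = false  [D.fin == true]
18. n8.live = 13  [D.ok + 19]
19. n9.idx = true  [terminal]
20. n10.cnt = -7  [terminal]
21. n8.mk = -6  [A.live - 19]
22. n3.mk = -1  [(if A₀.depth then A₀.live else D.ok) + 5]
23. n0.cnt = "wz"  ["wz"]

-6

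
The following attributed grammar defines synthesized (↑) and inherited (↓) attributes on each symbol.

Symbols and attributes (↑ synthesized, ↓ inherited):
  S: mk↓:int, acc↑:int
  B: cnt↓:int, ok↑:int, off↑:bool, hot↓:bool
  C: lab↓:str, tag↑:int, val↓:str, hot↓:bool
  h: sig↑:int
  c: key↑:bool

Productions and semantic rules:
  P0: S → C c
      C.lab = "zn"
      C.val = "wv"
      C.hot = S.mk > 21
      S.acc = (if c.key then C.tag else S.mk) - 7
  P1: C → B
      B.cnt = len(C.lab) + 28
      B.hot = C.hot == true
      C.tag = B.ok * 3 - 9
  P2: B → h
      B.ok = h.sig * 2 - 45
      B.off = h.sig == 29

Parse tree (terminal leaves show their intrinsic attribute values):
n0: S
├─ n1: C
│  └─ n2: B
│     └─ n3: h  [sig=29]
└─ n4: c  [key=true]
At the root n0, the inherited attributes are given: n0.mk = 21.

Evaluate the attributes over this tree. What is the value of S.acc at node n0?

23

1. n0.mk = 21  [given at root]
2. n1.lab = "zn"  ["zn"]
3. n1.val = "wv"  ["wv"]
4. n1.hot = false  [S.mk > 21]
5. n2.cnt = 30  [len(C.lab) + 28]
6. n2.hot = false  [C.hot == true]
7. n3.sig = 29  [terminal]
8. n2.ok = 13  [h.sig * 2 - 45]
9. n2.off = true  [h.sig == 29]
10. n1.tag = 30  [B.ok * 3 - 9]
11. n4.key = true  [terminal]
12. n0.acc = 23  [(if c.key then C.tag else S.mk) - 7]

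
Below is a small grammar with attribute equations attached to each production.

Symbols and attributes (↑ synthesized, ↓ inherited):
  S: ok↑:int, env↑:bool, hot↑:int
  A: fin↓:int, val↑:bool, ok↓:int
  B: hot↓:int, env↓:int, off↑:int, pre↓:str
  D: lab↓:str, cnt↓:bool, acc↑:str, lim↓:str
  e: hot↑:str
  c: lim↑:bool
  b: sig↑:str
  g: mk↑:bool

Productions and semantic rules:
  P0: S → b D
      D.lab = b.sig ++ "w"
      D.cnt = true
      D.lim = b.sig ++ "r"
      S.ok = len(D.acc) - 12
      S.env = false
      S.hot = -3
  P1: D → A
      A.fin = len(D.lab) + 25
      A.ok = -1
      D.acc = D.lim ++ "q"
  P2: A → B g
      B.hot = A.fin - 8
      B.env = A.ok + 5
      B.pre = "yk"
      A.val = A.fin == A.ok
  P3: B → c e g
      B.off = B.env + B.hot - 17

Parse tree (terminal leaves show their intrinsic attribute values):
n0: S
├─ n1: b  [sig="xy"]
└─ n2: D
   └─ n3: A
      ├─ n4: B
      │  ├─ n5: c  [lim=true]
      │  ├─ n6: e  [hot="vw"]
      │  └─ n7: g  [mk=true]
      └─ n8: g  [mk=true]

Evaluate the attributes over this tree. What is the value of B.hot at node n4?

1. n1.sig = "xy"  [terminal]
2. n2.lab = "xyw"  [b.sig ++ "w"]
3. n2.cnt = true  [true]
4. n2.lim = "xyr"  [b.sig ++ "r"]
5. n3.fin = 28  [len(D.lab) + 25]
6. n3.ok = -1  [-1]
7. n4.hot = 20  [A.fin - 8]
8. n4.env = 4  [A.ok + 5]
9. n4.pre = "yk"  ["yk"]
10. n5.lim = true  [terminal]
11. n6.hot = "vw"  [terminal]
12. n7.mk = true  [terminal]
13. n4.off = 7  [B.env + B.hot - 17]
14. n8.mk = true  [terminal]
15. n3.val = false  [A.fin == A.ok]
16. n2.acc = "xyrq"  [D.lim ++ "q"]
17. n0.ok = -8  [len(D.acc) - 12]
18. n0.env = false  [false]
19. n0.hot = -3  [-3]

20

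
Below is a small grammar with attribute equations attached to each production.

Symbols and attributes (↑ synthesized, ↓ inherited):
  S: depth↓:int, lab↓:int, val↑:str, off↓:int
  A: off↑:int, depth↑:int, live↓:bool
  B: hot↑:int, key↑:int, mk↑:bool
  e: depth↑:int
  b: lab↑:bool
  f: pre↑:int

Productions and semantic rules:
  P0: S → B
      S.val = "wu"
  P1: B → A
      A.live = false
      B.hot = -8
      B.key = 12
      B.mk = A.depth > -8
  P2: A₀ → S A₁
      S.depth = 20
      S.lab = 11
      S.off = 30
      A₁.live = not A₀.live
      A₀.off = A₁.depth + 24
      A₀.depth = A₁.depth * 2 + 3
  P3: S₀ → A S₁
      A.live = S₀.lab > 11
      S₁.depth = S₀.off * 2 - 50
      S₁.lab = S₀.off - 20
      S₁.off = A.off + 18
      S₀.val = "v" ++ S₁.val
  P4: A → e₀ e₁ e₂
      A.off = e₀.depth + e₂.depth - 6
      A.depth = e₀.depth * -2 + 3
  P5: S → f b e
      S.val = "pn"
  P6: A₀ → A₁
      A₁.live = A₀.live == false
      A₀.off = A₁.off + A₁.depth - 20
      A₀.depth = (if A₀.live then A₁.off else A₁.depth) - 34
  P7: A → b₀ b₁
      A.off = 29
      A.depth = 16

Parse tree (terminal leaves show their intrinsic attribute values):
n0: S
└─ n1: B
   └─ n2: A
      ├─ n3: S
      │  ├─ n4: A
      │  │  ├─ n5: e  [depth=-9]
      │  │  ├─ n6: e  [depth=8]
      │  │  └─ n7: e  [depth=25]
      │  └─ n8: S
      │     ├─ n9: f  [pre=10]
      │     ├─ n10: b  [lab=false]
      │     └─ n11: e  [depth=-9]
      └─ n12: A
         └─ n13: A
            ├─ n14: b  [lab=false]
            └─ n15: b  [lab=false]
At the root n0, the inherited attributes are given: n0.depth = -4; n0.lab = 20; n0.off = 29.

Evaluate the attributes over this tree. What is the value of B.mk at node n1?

1. n0.depth = -4  [given at root]
2. n0.lab = 20  [given at root]
3. n0.off = 29  [given at root]
4. n2.live = false  [false]
5. n3.depth = 20  [20]
6. n3.lab = 11  [11]
7. n3.off = 30  [30]
8. n4.live = false  [S₀.lab > 11]
9. n5.depth = -9  [terminal]
10. n6.depth = 8  [terminal]
11. n7.depth = 25  [terminal]
12. n4.off = 10  [e₀.depth + e₂.depth - 6]
13. n4.depth = 21  [e₀.depth * -2 + 3]
14. n8.depth = 10  [S₀.off * 2 - 50]
15. n8.lab = 10  [S₀.off - 20]
16. n8.off = 28  [A.off + 18]
17. n9.pre = 10  [terminal]
18. n10.lab = false  [terminal]
19. n11.depth = -9  [terminal]
20. n8.val = "pn"  ["pn"]
21. n3.val = "vpn"  ["v" ++ S₁.val]
22. n12.live = true  [not A₀.live]
23. n13.live = false  [A₀.live == false]
24. n14.lab = false  [terminal]
25. n15.lab = false  [terminal]
26. n13.off = 29  [29]
27. n13.depth = 16  [16]
28. n12.off = 25  [A₁.off + A₁.depth - 20]
29. n12.depth = -5  [(if A₀.live then A₁.off else A₁.depth) - 34]
30. n2.off = 19  [A₁.depth + 24]
31. n2.depth = -7  [A₁.depth * 2 + 3]
32. n1.hot = -8  [-8]
33. n1.key = 12  [12]
34. n1.mk = true  [A.depth > -8]
35. n0.val = "wu"  ["wu"]

true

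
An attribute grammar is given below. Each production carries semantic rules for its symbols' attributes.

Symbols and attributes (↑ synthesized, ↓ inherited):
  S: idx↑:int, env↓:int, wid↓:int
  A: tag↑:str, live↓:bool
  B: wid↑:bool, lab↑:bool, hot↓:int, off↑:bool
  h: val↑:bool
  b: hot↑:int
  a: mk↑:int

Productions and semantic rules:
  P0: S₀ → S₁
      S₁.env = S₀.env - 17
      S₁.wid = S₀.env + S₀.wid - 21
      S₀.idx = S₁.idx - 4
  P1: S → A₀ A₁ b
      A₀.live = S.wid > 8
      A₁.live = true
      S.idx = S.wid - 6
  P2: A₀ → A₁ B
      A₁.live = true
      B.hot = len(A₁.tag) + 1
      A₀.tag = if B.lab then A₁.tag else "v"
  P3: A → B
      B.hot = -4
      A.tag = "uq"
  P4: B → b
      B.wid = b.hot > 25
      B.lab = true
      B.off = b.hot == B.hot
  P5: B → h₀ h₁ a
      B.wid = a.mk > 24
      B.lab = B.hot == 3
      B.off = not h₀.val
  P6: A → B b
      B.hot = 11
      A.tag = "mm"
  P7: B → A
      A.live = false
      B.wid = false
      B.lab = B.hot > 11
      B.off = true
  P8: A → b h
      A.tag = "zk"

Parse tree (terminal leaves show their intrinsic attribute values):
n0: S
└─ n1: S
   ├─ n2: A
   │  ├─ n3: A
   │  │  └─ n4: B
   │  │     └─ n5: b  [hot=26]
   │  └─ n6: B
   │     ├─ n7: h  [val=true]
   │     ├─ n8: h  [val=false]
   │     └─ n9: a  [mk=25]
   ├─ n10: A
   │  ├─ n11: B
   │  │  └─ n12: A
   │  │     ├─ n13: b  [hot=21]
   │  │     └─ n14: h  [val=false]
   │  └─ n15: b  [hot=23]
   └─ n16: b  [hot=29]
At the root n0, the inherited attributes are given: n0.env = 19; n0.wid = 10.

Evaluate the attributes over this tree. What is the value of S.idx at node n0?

1. n0.env = 19  [given at root]
2. n0.wid = 10  [given at root]
3. n1.env = 2  [S₀.env - 17]
4. n1.wid = 8  [S₀.env + S₀.wid - 21]
5. n2.live = false  [S.wid > 8]
6. n3.live = true  [true]
7. n4.hot = -4  [-4]
8. n5.hot = 26  [terminal]
9. n4.wid = true  [b.hot > 25]
10. n4.lab = true  [true]
11. n4.off = false  [b.hot == B.hot]
12. n3.tag = "uq"  ["uq"]
13. n6.hot = 3  [len(A₁.tag) + 1]
14. n7.val = true  [terminal]
15. n8.val = false  [terminal]
16. n9.mk = 25  [terminal]
17. n6.wid = true  [a.mk > 24]
18. n6.lab = true  [B.hot == 3]
19. n6.off = false  [not h₀.val]
20. n2.tag = "uq"  [if B.lab then A₁.tag else "v"]
21. n10.live = true  [true]
22. n11.hot = 11  [11]
23. n12.live = false  [false]
24. n13.hot = 21  [terminal]
25. n14.val = false  [terminal]
26. n12.tag = "zk"  ["zk"]
27. n11.wid = false  [false]
28. n11.lab = false  [B.hot > 11]
29. n11.off = true  [true]
30. n15.hot = 23  [terminal]
31. n10.tag = "mm"  ["mm"]
32. n16.hot = 29  [terminal]
33. n1.idx = 2  [S.wid - 6]
34. n0.idx = -2  [S₁.idx - 4]

-2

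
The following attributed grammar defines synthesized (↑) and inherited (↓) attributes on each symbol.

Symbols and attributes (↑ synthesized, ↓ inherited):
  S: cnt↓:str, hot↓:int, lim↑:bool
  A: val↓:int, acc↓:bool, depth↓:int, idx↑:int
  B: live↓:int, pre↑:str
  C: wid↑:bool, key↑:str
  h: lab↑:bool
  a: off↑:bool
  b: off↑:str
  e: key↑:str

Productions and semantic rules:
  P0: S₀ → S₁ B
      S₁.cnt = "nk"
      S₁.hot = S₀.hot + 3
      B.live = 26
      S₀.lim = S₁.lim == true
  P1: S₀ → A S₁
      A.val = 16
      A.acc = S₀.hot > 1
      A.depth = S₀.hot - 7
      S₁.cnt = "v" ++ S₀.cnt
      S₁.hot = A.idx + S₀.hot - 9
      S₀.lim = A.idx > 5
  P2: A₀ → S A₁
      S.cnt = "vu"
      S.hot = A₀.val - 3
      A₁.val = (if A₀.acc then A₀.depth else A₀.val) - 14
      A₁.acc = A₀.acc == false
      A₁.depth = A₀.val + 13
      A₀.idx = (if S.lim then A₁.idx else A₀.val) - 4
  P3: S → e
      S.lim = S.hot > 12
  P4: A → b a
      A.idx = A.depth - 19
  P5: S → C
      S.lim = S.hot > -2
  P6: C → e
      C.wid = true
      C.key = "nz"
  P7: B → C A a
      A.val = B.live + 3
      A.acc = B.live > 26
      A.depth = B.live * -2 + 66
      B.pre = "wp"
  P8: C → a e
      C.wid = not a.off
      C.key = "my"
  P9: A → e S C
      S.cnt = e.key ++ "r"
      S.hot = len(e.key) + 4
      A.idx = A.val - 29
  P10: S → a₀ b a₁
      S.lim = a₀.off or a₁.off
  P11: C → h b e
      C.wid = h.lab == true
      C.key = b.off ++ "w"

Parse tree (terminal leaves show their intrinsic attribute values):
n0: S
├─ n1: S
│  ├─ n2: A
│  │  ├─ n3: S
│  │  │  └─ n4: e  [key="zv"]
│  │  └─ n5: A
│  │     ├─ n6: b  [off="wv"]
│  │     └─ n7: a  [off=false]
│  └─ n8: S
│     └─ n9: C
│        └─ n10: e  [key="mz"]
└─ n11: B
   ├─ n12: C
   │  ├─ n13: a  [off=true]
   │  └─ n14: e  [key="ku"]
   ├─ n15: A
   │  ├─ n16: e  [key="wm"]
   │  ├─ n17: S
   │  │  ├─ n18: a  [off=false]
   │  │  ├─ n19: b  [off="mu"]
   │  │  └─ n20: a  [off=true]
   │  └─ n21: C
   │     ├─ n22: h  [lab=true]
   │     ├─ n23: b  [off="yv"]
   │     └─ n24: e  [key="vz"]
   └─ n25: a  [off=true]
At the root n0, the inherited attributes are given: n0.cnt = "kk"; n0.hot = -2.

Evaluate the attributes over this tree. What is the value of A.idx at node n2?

6

1. n0.cnt = "kk"  [given at root]
2. n0.hot = -2  [given at root]
3. n1.cnt = "nk"  ["nk"]
4. n1.hot = 1  [S₀.hot + 3]
5. n2.val = 16  [16]
6. n2.acc = false  [S₀.hot > 1]
7. n2.depth = -6  [S₀.hot - 7]
8. n3.cnt = "vu"  ["vu"]
9. n3.hot = 13  [A₀.val - 3]
10. n4.key = "zv"  [terminal]
11. n3.lim = true  [S.hot > 12]
12. n5.val = 2  [(if A₀.acc then A₀.depth else A₀.val) - 14]
13. n5.acc = true  [A₀.acc == false]
14. n5.depth = 29  [A₀.val + 13]
15. n6.off = "wv"  [terminal]
16. n7.off = false  [terminal]
17. n5.idx = 10  [A.depth - 19]
18. n2.idx = 6  [(if S.lim then A₁.idx else A₀.val) - 4]
19. n8.cnt = "vnk"  ["v" ++ S₀.cnt]
20. n8.hot = -2  [A.idx + S₀.hot - 9]
21. n10.key = "mz"  [terminal]
22. n9.wid = true  [true]
23. n9.key = "nz"  ["nz"]
24. n8.lim = false  [S.hot > -2]
25. n1.lim = true  [A.idx > 5]
26. n11.live = 26  [26]
27. n13.off = true  [terminal]
28. n14.key = "ku"  [terminal]
29. n12.wid = false  [not a.off]
30. n12.key = "my"  ["my"]
31. n15.val = 29  [B.live + 3]
32. n15.acc = false  [B.live > 26]
33. n15.depth = 14  [B.live * -2 + 66]
34. n16.key = "wm"  [terminal]
35. n17.cnt = "wmr"  [e.key ++ "r"]
36. n17.hot = 6  [len(e.key) + 4]
37. n18.off = false  [terminal]
38. n19.off = "mu"  [terminal]
39. n20.off = true  [terminal]
40. n17.lim = true  [a₀.off or a₁.off]
41. n22.lab = true  [terminal]
42. n23.off = "yv"  [terminal]
43. n24.key = "vz"  [terminal]
44. n21.wid = true  [h.lab == true]
45. n21.key = "yvw"  [b.off ++ "w"]
46. n15.idx = 0  [A.val - 29]
47. n25.off = true  [terminal]
48. n11.pre = "wp"  ["wp"]
49. n0.lim = true  [S₁.lim == true]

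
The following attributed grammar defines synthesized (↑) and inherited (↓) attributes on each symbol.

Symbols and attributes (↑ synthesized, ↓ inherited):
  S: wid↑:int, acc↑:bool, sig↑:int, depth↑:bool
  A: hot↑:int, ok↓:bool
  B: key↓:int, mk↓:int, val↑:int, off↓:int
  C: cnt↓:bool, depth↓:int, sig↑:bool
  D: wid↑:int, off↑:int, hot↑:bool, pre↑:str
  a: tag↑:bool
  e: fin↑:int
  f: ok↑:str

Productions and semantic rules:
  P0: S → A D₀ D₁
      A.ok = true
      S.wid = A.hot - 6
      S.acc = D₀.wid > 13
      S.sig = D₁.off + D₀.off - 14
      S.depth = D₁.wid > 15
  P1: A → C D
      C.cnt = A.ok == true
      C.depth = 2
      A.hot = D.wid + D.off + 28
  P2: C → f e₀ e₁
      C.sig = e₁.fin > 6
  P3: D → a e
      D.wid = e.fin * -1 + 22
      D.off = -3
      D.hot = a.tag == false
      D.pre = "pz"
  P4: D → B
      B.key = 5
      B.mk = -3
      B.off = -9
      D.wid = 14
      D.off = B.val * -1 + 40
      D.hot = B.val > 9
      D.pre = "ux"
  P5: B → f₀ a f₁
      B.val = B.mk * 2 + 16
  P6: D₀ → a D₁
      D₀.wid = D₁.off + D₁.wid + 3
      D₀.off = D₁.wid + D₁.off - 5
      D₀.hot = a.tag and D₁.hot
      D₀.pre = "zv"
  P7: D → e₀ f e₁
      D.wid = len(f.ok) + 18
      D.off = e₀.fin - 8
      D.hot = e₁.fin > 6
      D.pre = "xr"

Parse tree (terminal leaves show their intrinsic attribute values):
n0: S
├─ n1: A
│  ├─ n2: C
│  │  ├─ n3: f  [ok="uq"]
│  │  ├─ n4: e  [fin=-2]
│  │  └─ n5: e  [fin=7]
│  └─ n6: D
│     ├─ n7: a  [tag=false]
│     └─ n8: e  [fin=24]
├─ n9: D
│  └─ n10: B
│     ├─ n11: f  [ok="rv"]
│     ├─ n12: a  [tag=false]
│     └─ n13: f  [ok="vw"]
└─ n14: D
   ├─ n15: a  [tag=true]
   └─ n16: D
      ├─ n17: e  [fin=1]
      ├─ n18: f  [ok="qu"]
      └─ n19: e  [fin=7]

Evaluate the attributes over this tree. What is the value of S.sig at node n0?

24

1. n1.ok = true  [true]
2. n2.cnt = true  [A.ok == true]
3. n2.depth = 2  [2]
4. n3.ok = "uq"  [terminal]
5. n4.fin = -2  [terminal]
6. n5.fin = 7  [terminal]
7. n2.sig = true  [e₁.fin > 6]
8. n7.tag = false  [terminal]
9. n8.fin = 24  [terminal]
10. n6.wid = -2  [e.fin * -1 + 22]
11. n6.off = -3  [-3]
12. n6.hot = true  [a.tag == false]
13. n6.pre = "pz"  ["pz"]
14. n1.hot = 23  [D.wid + D.off + 28]
15. n10.key = 5  [5]
16. n10.mk = -3  [-3]
17. n10.off = -9  [-9]
18. n11.ok = "rv"  [terminal]
19. n12.tag = false  [terminal]
20. n13.ok = "vw"  [terminal]
21. n10.val = 10  [B.mk * 2 + 16]
22. n9.wid = 14  [14]
23. n9.off = 30  [B.val * -1 + 40]
24. n9.hot = true  [B.val > 9]
25. n9.pre = "ux"  ["ux"]
26. n15.tag = true  [terminal]
27. n17.fin = 1  [terminal]
28. n18.ok = "qu"  [terminal]
29. n19.fin = 7  [terminal]
30. n16.wid = 20  [len(f.ok) + 18]
31. n16.off = -7  [e₀.fin - 8]
32. n16.hot = true  [e₁.fin > 6]
33. n16.pre = "xr"  ["xr"]
34. n14.wid = 16  [D₁.off + D₁.wid + 3]
35. n14.off = 8  [D₁.wid + D₁.off - 5]
36. n14.hot = true  [a.tag and D₁.hot]
37. n14.pre = "zv"  ["zv"]
38. n0.wid = 17  [A.hot - 6]
39. n0.acc = true  [D₀.wid > 13]
40. n0.sig = 24  [D₁.off + D₀.off - 14]
41. n0.depth = true  [D₁.wid > 15]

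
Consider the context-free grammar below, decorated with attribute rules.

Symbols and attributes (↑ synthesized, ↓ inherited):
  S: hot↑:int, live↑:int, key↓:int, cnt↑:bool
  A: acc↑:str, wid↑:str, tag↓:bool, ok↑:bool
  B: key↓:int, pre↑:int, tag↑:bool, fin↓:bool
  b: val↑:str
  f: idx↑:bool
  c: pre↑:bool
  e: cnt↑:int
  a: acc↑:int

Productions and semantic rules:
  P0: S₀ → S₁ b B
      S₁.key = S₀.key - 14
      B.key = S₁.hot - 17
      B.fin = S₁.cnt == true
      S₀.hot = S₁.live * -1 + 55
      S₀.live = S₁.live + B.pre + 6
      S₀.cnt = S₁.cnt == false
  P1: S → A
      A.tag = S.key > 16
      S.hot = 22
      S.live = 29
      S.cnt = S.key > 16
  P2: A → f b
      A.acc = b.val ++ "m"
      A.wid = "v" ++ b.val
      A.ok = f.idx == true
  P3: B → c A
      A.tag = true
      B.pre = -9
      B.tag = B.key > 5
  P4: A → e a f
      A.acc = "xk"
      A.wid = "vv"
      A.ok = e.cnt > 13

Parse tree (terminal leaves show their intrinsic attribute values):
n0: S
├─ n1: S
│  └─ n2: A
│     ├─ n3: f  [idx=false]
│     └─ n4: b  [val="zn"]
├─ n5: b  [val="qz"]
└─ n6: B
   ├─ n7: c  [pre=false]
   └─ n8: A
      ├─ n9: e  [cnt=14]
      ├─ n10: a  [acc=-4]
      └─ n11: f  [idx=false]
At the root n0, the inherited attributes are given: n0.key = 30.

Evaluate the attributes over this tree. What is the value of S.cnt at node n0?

true

1. n0.key = 30  [given at root]
2. n1.key = 16  [S₀.key - 14]
3. n2.tag = false  [S.key > 16]
4. n3.idx = false  [terminal]
5. n4.val = "zn"  [terminal]
6. n2.acc = "znm"  [b.val ++ "m"]
7. n2.wid = "vzn"  ["v" ++ b.val]
8. n2.ok = false  [f.idx == true]
9. n1.hot = 22  [22]
10. n1.live = 29  [29]
11. n1.cnt = false  [S.key > 16]
12. n5.val = "qz"  [terminal]
13. n6.key = 5  [S₁.hot - 17]
14. n6.fin = false  [S₁.cnt == true]
15. n7.pre = false  [terminal]
16. n8.tag = true  [true]
17. n9.cnt = 14  [terminal]
18. n10.acc = -4  [terminal]
19. n11.idx = false  [terminal]
20. n8.acc = "xk"  ["xk"]
21. n8.wid = "vv"  ["vv"]
22. n8.ok = true  [e.cnt > 13]
23. n6.pre = -9  [-9]
24. n6.tag = false  [B.key > 5]
25. n0.hot = 26  [S₁.live * -1 + 55]
26. n0.live = 26  [S₁.live + B.pre + 6]
27. n0.cnt = true  [S₁.cnt == false]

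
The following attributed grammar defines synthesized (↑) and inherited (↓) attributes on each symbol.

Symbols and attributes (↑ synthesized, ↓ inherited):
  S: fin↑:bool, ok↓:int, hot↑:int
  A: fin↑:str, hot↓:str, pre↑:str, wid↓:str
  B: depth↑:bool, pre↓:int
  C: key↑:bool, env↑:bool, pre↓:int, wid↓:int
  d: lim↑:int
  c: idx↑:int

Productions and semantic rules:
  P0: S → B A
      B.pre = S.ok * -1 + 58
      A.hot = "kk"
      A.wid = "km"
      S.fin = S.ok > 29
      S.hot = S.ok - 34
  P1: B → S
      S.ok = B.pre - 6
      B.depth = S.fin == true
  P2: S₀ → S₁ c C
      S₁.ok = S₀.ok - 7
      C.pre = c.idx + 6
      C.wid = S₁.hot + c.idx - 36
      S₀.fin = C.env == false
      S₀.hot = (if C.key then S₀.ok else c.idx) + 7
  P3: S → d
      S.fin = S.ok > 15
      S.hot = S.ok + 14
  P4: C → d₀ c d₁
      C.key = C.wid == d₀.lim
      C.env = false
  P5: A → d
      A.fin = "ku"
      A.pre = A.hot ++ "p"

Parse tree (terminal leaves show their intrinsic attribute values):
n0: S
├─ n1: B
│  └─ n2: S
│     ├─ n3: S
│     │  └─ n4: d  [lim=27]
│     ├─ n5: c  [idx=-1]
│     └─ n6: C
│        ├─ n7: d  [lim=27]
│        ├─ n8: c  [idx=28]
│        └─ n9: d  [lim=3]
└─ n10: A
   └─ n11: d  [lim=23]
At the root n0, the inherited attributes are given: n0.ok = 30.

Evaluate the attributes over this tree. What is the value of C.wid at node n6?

-8

1. n0.ok = 30  [given at root]
2. n1.pre = 28  [S.ok * -1 + 58]
3. n2.ok = 22  [B.pre - 6]
4. n3.ok = 15  [S₀.ok - 7]
5. n4.lim = 27  [terminal]
6. n3.fin = false  [S.ok > 15]
7. n3.hot = 29  [S.ok + 14]
8. n5.idx = -1  [terminal]
9. n6.pre = 5  [c.idx + 6]
10. n6.wid = -8  [S₁.hot + c.idx - 36]
11. n7.lim = 27  [terminal]
12. n8.idx = 28  [terminal]
13. n9.lim = 3  [terminal]
14. n6.key = false  [C.wid == d₀.lim]
15. n6.env = false  [false]
16. n2.fin = true  [C.env == false]
17. n2.hot = 6  [(if C.key then S₀.ok else c.idx) + 7]
18. n1.depth = true  [S.fin == true]
19. n10.hot = "kk"  ["kk"]
20. n10.wid = "km"  ["km"]
21. n11.lim = 23  [terminal]
22. n10.fin = "ku"  ["ku"]
23. n10.pre = "kkp"  [A.hot ++ "p"]
24. n0.fin = true  [S.ok > 29]
25. n0.hot = -4  [S.ok - 34]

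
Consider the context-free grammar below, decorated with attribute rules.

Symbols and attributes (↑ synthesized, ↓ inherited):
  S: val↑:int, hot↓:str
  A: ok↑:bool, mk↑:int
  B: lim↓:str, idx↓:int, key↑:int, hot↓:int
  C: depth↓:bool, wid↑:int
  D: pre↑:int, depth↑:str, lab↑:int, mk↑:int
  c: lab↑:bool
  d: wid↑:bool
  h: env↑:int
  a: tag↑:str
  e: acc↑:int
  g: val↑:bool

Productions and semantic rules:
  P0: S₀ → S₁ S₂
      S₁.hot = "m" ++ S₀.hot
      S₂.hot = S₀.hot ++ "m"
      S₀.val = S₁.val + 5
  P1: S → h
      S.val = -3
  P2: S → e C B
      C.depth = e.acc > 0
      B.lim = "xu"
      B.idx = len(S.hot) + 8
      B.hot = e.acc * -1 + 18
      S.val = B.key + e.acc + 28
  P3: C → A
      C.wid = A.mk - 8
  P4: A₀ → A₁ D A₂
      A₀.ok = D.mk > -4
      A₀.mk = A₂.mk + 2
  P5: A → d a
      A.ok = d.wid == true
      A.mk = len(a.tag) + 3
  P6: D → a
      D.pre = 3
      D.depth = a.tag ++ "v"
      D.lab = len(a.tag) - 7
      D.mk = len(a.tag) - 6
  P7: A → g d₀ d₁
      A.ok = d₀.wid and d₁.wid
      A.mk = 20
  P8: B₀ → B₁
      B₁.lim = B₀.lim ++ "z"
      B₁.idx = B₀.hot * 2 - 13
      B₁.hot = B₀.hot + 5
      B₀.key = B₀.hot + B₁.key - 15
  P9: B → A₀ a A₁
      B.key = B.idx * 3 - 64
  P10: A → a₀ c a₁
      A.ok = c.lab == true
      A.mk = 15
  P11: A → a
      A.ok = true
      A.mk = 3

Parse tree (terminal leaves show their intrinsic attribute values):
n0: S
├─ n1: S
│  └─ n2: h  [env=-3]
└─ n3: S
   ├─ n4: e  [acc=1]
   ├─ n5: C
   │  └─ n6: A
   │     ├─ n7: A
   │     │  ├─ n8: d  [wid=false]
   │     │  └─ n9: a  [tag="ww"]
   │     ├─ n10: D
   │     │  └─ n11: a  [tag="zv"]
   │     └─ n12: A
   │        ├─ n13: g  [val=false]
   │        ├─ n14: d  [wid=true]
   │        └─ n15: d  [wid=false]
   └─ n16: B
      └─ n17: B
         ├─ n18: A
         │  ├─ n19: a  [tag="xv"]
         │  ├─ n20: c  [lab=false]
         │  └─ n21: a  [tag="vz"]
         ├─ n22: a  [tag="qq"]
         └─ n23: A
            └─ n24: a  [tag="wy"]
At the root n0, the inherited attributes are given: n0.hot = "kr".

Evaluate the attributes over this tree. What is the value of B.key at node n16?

1. n0.hot = "kr"  [given at root]
2. n1.hot = "mkr"  ["m" ++ S₀.hot]
3. n2.env = -3  [terminal]
4. n1.val = -3  [-3]
5. n3.hot = "krm"  [S₀.hot ++ "m"]
6. n4.acc = 1  [terminal]
7. n5.depth = true  [e.acc > 0]
8. n8.wid = false  [terminal]
9. n9.tag = "ww"  [terminal]
10. n7.ok = false  [d.wid == true]
11. n7.mk = 5  [len(a.tag) + 3]
12. n11.tag = "zv"  [terminal]
13. n10.pre = 3  [3]
14. n10.depth = "zvv"  [a.tag ++ "v"]
15. n10.lab = -5  [len(a.tag) - 7]
16. n10.mk = -4  [len(a.tag) - 6]
17. n13.val = false  [terminal]
18. n14.wid = true  [terminal]
19. n15.wid = false  [terminal]
20. n12.ok = false  [d₀.wid and d₁.wid]
21. n12.mk = 20  [20]
22. n6.ok = false  [D.mk > -4]
23. n6.mk = 22  [A₂.mk + 2]
24. n5.wid = 14  [A.mk - 8]
25. n16.lim = "xu"  ["xu"]
26. n16.idx = 11  [len(S.hot) + 8]
27. n16.hot = 17  [e.acc * -1 + 18]
28. n17.lim = "xuz"  [B₀.lim ++ "z"]
29. n17.idx = 21  [B₀.hot * 2 - 13]
30. n17.hot = 22  [B₀.hot + 5]
31. n19.tag = "xv"  [terminal]
32. n20.lab = false  [terminal]
33. n21.tag = "vz"  [terminal]
34. n18.ok = false  [c.lab == true]
35. n18.mk = 15  [15]
36. n22.tag = "qq"  [terminal]
37. n24.tag = "wy"  [terminal]
38. n23.ok = true  [true]
39. n23.mk = 3  [3]
40. n17.key = -1  [B.idx * 3 - 64]
41. n16.key = 1  [B₀.hot + B₁.key - 15]
42. n3.val = 30  [B.key + e.acc + 28]
43. n0.val = 2  [S₁.val + 5]

1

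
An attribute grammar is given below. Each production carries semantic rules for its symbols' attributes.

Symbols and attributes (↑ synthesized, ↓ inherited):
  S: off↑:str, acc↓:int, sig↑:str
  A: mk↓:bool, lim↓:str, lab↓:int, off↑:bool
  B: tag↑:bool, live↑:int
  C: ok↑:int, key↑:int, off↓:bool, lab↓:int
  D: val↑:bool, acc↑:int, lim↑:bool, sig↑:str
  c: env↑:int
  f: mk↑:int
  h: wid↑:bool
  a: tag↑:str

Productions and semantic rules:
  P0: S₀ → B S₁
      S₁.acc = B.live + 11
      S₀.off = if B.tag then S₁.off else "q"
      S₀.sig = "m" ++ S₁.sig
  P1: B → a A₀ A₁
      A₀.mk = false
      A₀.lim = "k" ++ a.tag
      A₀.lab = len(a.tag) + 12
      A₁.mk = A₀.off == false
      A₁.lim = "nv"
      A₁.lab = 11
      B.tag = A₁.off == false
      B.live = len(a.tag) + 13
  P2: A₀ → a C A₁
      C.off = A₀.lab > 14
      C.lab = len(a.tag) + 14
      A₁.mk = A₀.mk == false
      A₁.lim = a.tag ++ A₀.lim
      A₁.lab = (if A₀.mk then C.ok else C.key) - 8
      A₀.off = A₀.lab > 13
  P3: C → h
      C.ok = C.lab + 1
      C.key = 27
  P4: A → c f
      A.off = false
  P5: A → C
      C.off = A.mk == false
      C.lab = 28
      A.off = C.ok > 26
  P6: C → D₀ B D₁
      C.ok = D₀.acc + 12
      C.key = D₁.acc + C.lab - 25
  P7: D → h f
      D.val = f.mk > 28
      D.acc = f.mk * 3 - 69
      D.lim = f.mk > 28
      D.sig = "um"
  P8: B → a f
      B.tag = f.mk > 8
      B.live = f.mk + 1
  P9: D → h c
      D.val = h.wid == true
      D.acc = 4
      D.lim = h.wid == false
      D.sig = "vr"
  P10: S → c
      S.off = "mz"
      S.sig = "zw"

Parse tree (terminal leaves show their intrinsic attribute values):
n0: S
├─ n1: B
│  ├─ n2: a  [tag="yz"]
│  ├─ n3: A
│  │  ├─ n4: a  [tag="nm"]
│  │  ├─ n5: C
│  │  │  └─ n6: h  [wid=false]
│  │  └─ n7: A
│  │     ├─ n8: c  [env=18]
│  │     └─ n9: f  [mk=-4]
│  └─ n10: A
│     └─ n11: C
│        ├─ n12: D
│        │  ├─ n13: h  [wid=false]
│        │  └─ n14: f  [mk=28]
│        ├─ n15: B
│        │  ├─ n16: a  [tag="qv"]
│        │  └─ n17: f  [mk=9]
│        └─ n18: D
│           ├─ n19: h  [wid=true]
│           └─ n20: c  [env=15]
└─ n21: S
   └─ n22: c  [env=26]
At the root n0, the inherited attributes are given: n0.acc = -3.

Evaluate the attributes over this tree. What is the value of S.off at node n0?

1. n0.acc = -3  [given at root]
2. n2.tag = "yz"  [terminal]
3. n3.mk = false  [false]
4. n3.lim = "kyz"  ["k" ++ a.tag]
5. n3.lab = 14  [len(a.tag) + 12]
6. n4.tag = "nm"  [terminal]
7. n5.off = false  [A₀.lab > 14]
8. n5.lab = 16  [len(a.tag) + 14]
9. n6.wid = false  [terminal]
10. n5.ok = 17  [C.lab + 1]
11. n5.key = 27  [27]
12. n7.mk = true  [A₀.mk == false]
13. n7.lim = "nmkyz"  [a.tag ++ A₀.lim]
14. n7.lab = 19  [(if A₀.mk then C.ok else C.key) - 8]
15. n8.env = 18  [terminal]
16. n9.mk = -4  [terminal]
17. n7.off = false  [false]
18. n3.off = true  [A₀.lab > 13]
19. n10.mk = false  [A₀.off == false]
20. n10.lim = "nv"  ["nv"]
21. n10.lab = 11  [11]
22. n11.off = true  [A.mk == false]
23. n11.lab = 28  [28]
24. n13.wid = false  [terminal]
25. n14.mk = 28  [terminal]
26. n12.val = false  [f.mk > 28]
27. n12.acc = 15  [f.mk * 3 - 69]
28. n12.lim = false  [f.mk > 28]
29. n12.sig = "um"  ["um"]
30. n16.tag = "qv"  [terminal]
31. n17.mk = 9  [terminal]
32. n15.tag = true  [f.mk > 8]
33. n15.live = 10  [f.mk + 1]
34. n19.wid = true  [terminal]
35. n20.env = 15  [terminal]
36. n18.val = true  [h.wid == true]
37. n18.acc = 4  [4]
38. n18.lim = false  [h.wid == false]
39. n18.sig = "vr"  ["vr"]
40. n11.ok = 27  [D₀.acc + 12]
41. n11.key = 7  [D₁.acc + C.lab - 25]
42. n10.off = true  [C.ok > 26]
43. n1.tag = false  [A₁.off == false]
44. n1.live = 15  [len(a.tag) + 13]
45. n21.acc = 26  [B.live + 11]
46. n22.env = 26  [terminal]
47. n21.off = "mz"  ["mz"]
48. n21.sig = "zw"  ["zw"]
49. n0.off = "q"  [if B.tag then S₁.off else "q"]
50. n0.sig = "mzw"  ["m" ++ S₁.sig]

"q"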